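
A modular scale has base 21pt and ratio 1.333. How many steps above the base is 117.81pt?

6

1.333ⁿ = 117.81 / 21 = 5.6100
n = ln(5.6100) / ln(1.333) = 1.7246 / 0.2874 ≈ 6.00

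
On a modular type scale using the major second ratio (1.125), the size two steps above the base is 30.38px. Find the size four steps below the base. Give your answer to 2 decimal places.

14.99px

30.38 ÷ 1.125⁶ = 30.38 ÷ 2.02729 ≈ 14.986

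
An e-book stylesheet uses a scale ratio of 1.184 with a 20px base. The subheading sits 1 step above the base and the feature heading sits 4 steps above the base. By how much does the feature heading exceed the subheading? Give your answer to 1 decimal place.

Step 1: 20.0 × 1.184 = 23.680px
Step 4: 20.0 × 1.184⁴ = 39.304px
Difference: 39.304 − 23.680 = 15.624px

15.6px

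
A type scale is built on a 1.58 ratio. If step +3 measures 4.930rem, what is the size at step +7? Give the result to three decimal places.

30.724rem

Moving from step +3 to step +7 is 4 steps up, so multiply by r⁴.
4.930 × 1.58⁴ = 4.930 × 6.23201 ≈ 30.724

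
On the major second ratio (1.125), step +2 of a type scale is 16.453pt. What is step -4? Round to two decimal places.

Moving from step +2 to step -4 is 6 steps down, so divide by r⁶.
16.453 ÷ 1.125⁶ = 16.453 ÷ 2.02729 ≈ 8.116

8.12pt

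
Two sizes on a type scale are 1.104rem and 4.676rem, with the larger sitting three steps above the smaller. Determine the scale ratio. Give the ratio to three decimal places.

1.618

The ratio satisfies 1.104 × r³ = 4.676, so r = (4.676 / 1.104)^(1/3).
r = 4.2355^(1/3) ≈ 1.6180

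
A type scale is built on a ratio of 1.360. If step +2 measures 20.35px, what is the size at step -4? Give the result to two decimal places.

3.22px

The gap is -4 − (2) = -6 steps, so the factor is 1.360^-6.
20.35 ÷ 1.360⁶ = 20.35 ÷ 6.32752 ≈ 3.216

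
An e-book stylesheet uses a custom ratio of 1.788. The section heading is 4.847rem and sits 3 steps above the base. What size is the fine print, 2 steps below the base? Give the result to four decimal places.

0.2652rem

4.847 ÷ 1.788⁵ = 4.847 ÷ 18.27417 ≈ 0.2652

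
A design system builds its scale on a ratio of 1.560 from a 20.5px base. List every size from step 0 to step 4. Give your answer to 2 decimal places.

20.50px, 31.98px, 49.89px, 77.83px, 121.41px

Step 0: 20.5px
Step 1: 20.5 × 1.560 = 31.98
Step 2: 20.5 × 1.560² = 49.89
Step 3: 20.5 × 1.560³ = 77.83
Step 4: 20.5 × 1.560⁴ = 121.41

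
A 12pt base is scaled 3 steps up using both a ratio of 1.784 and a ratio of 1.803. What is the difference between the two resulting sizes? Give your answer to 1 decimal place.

At 1.784: 12.0 × 1.784³ = 68.134pt
At 1.803: 12.0 × 1.803³ = 70.335pt
Difference: 70.335 − 68.134 = 2.201pt

2.2pt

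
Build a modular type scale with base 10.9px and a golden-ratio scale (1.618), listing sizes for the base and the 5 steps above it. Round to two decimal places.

10.90px, 17.64px, 28.54px, 46.17px, 74.70px, 120.87px

Step 0: 10.9px
Step 1: 10.9 × 1.618 = 17.64
Step 2: 10.9 × 1.618² = 28.54
Step 3: 10.9 × 1.618³ = 46.17
Step 4: 10.9 × 1.618⁴ = 74.70
Step 5: 10.9 × 1.618⁵ = 120.87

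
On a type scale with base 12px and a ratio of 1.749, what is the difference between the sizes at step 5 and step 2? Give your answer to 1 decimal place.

Step 2: 12.0 × 1.749² = 36.708px
Step 5: 12.0 × 1.749⁵ = 196.395px
Difference: 196.395 − 36.708 = 159.687px

159.7px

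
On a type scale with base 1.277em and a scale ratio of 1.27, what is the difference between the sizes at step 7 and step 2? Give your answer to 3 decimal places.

Step 2: 1.277 × 1.27² = 2.05967em
Step 7: 1.277 × 1.27⁷ = 6.80482em
Difference: 6.80482 − 2.05967 = 4.74515em

4.745em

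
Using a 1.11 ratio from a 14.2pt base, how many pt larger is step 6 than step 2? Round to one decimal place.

9.1pt

Step 2: 14.2 × 1.11² = 17.496pt
Step 6: 14.2 × 1.11⁶ = 26.560pt
Difference: 26.560 − 17.496 = 9.064pt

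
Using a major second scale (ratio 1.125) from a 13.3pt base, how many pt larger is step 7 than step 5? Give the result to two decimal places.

6.37pt

Step 5: 13.3 × 1.125⁵ = 23.9670pt
Step 7: 13.3 × 1.125⁷ = 30.3333pt
Difference: 30.3333 − 23.9670 = 6.3663pt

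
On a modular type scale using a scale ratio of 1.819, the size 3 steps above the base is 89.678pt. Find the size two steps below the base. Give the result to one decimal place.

4.5pt

Moving from step +3 to step -2 is 5 steps down, so divide by r⁵.
89.678 ÷ 1.819⁵ = 89.678 ÷ 19.91423 ≈ 4.503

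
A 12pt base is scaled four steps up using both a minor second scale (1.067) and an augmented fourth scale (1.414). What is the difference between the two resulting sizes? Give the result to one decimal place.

32.4pt

Minor second: 12.0 × 1.067⁴ = 15.554pt
Augmented fourth: 12.0 × 1.414⁴ = 47.971pt
Difference: 47.971 − 15.554 = 32.417pt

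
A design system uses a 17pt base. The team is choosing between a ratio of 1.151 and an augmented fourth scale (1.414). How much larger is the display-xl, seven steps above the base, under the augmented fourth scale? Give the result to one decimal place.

At 1.151: 17.0 × 1.151⁷ = 45.496pt
Augmented fourth: 17.0 × 1.414⁷ = 192.130pt
Difference: 192.130 − 45.496 = 146.634pt

146.6pt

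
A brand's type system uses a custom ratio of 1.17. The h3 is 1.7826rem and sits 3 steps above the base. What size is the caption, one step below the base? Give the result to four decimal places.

0.9513rem

The gap is -1 − (3) = -4 steps, so the factor is 1.17^-4.
1.7826 ÷ 1.17⁴ = 1.7826 ÷ 1.87389 ≈ 0.9513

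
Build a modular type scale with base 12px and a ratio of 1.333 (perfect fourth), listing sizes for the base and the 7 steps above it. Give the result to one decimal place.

12.0px, 16.0px, 21.3px, 28.4px, 37.9px, 50.5px, 67.3px, 89.7px

Step 0: 12px
Step 1: 12.0 × 1.333 = 16.0
Step 2: 12.0 × 1.333² = 21.3
Step 3: 12.0 × 1.333³ = 28.4
Step 4: 12.0 × 1.333⁴ = 37.9
Step 5: 12.0 × 1.333⁵ = 50.5
Step 6: 12.0 × 1.333⁶ = 67.3
Step 7: 12.0 × 1.333⁷ = 89.7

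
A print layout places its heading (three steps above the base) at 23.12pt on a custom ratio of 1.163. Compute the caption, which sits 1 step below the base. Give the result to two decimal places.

Moving from step +3 to step -1 is 4 steps down, so divide by r⁴.
23.12 ÷ 1.163⁴ = 23.12 ÷ 1.82944 ≈ 12.638

12.64pt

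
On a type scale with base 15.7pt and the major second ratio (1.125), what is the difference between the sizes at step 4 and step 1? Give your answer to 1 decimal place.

Step 1: 15.7 × 1.125 = 17.662pt
Step 4: 15.7 × 1.125⁴ = 25.148pt
Difference: 25.148 − 17.662 = 7.486pt

7.5pt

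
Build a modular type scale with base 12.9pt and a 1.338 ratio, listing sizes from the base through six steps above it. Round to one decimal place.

Step 0: 12.9pt
Step 1: 12.9 × 1.338 = 17.3
Step 2: 12.9 × 1.338² = 23.1
Step 3: 12.9 × 1.338³ = 30.9
Step 4: 12.9 × 1.338⁴ = 41.3
Step 5: 12.9 × 1.338⁵ = 55.3
Step 6: 12.9 × 1.338⁶ = 74.0

12.9pt, 17.3pt, 23.1pt, 30.9pt, 41.3pt, 55.3pt, 74.0pt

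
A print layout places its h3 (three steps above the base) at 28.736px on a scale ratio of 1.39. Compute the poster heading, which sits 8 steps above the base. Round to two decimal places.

149.11px

Moving from step +3 to step +8 is 5 steps up, so multiply by r⁵.
28.736 × 1.39⁵ = 28.736 × 5.18888 ≈ 149.108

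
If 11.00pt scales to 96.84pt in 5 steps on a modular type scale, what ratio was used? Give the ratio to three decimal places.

1.545

r⁵ = 96.84 / 11.00, so r = (96.84/11.00)^(1/5).
r = 8.8036^(1/5) ≈ 1.5450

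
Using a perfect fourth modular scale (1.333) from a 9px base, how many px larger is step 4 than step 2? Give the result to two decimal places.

Step 2: 9.0 × 1.333² = 15.9920px
Step 4: 9.0 × 1.333⁴ = 28.4160px
Difference: 28.4160 − 15.9920 = 12.4240px

12.42px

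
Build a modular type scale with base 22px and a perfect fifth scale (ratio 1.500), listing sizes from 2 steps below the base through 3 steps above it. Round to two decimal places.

9.78px, 14.67px, 22.00px, 33.00px, 49.50px, 74.25px

Step -2: 22.0 ÷ 1.500² = 9.78
Step -1: 22.0 ÷ 1.500 = 14.67
Step 0: 22px
Step 1: 22.0 × 1.500 = 33.00
Step 2: 22.0 × 1.500² = 49.50
Step 3: 22.0 × 1.500³ = 74.25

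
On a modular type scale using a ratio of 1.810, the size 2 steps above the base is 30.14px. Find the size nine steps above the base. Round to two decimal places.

1918.20px

Moving from step +2 to step +9 is 7 steps up, so multiply by r⁷.
30.14 × 1.810⁷ = 30.14 × 63.64291 ≈ 1918.197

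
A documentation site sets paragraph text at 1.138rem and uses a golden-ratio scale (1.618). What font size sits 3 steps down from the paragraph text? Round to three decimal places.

A modular type scale is a geometric sequence: sizeₙ = base × rⁿ.
1.138 ÷ 1.618³ = 1.138 ÷ 4.23580 ≈ 0.269

0.269rem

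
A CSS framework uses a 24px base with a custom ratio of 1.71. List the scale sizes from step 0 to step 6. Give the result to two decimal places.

24.00px, 41.04px, 70.18px, 120.01px, 205.21px, 350.91px, 600.05px

Step 0: 24px
Step 1: 24.0 × 1.71 = 41.04
Step 2: 24.0 × 1.71² = 70.18
Step 3: 24.0 × 1.71³ = 120.01
Step 4: 24.0 × 1.71⁴ = 205.21
Step 5: 24.0 × 1.71⁵ = 350.91
Step 6: 24.0 × 1.71⁶ = 600.05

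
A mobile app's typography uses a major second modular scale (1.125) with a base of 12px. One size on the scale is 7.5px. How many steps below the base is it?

4

1.125ⁿ = 12 / 7.5 = 1.6000
n = ln(1.6000) / ln(1.125) = 0.4700 / 0.1178 ≈ 3.99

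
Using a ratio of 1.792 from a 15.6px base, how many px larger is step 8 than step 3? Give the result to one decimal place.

Step 3: 15.6 × 1.792³ = 89.772px
Step 8: 15.6 × 1.792⁸ = 1658.932px
Difference: 1658.932 − 89.772 = 1569.160px

1569.2px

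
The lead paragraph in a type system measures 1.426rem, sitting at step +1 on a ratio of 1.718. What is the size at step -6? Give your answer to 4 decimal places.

0.0323rem

The gap is -6 − (1) = -7 steps, so the factor is 1.718^-7.
1.426 ÷ 1.718⁷ = 1.426 ÷ 44.17353 ≈ 0.0323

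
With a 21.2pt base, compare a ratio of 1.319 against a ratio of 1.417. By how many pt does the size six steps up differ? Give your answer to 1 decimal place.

At 1.319: 21.2 × 1.319⁶ = 111.636pt
At 1.417: 21.2 × 1.417⁶ = 171.615pt
Difference: 171.615 − 111.636 = 59.979pt

60.0pt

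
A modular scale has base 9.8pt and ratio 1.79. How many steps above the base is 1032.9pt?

1.79ⁿ = 1032.9 / 9.8 = 105.3980
n = ln(105.3980) / ln(1.79) = 4.6577 / 0.5822 ≈ 8.00

8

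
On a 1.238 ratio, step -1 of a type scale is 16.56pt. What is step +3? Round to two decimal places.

38.90pt

The gap is 3 − (-1) = 4 steps, so the factor is 1.238^4.
16.56 × 1.238⁴ = 16.56 × 2.34900 ≈ 38.899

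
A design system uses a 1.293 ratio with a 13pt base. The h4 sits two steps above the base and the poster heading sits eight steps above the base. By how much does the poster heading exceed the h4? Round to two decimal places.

79.83pt

Step 2: 13.0 × 1.293² = 21.7340pt
Step 8: 13.0 × 1.293⁸ = 101.5621pt
Difference: 101.5621 − 21.7340 = 79.8281pt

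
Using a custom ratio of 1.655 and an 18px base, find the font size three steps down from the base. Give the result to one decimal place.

18.0 ÷ 1.655³ = 18.0 ÷ 4.53309 ≈ 3.97

4.0px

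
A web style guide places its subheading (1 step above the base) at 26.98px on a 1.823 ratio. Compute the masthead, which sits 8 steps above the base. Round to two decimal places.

1805.30px

26.98 × 1.823⁷ = 26.98 × 66.91241 ≈ 1805.297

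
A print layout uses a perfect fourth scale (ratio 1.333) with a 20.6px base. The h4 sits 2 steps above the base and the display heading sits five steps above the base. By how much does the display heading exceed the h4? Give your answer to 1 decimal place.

50.1px

Step 2: 20.6 × 1.333² = 36.604px
Step 5: 20.6 × 1.333⁵ = 86.700px
Difference: 86.700 − 36.604 = 50.096px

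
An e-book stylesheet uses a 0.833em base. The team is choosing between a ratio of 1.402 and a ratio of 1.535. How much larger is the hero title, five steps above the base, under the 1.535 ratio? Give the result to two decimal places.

2.59em

At 1.402: 0.833 × 1.402⁵ = 4.5122em
At 1.535: 0.833 × 1.535⁵ = 7.0988em
Difference: 7.0988 − 4.5122 = 2.5866em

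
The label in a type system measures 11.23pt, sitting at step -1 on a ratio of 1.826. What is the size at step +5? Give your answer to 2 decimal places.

416.28pt

Moving from step -1 to step +5 is 6 steps up, so multiply by r⁶.
11.23 × 1.826⁶ = 11.23 × 37.06847 ≈ 416.279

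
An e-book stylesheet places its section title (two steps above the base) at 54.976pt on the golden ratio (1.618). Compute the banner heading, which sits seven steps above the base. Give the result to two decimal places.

54.976 × 1.618⁵ = 54.976 × 11.08901 ≈ 609.629

609.63pt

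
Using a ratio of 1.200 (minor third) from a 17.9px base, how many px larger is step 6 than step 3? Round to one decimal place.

22.5px

Step 3: 17.9 × 1.200³ = 30.931px
Step 6: 17.9 × 1.200⁶ = 53.449px
Difference: 53.449 − 30.931 = 22.518px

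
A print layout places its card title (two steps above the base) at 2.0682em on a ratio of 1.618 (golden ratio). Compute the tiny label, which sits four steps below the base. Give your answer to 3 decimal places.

0.115em

The gap is -4 − (2) = -6 steps, so the factor is 1.618^-6.
2.0682 ÷ 1.618⁶ = 2.0682 ÷ 17.94201 ≈ 0.115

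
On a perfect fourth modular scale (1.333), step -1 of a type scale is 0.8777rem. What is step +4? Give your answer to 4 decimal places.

Moving from step -1 to step +4 is 5 steps up, so multiply by r⁵.
0.8777 × 1.333⁵ = 0.8777 × 4.20873 ≈ 3.6940

3.6940rem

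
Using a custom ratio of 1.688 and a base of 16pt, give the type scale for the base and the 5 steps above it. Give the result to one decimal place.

16.0pt, 27.0pt, 45.6pt, 77.0pt, 129.9pt, 219.3pt

Step 0: 16pt
Step 1: 16.0 × 1.688 = 27.0
Step 2: 16.0 × 1.688² = 45.6
Step 3: 16.0 × 1.688³ = 77.0
Step 4: 16.0 × 1.688⁴ = 129.9
Step 5: 16.0 × 1.688⁵ = 219.3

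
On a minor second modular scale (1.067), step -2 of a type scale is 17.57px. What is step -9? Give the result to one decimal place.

17.57 ÷ 1.067⁷ = 17.57 ÷ 1.57453 ≈ 11.159

11.2px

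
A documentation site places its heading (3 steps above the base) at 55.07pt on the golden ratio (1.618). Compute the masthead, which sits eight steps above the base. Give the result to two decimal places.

610.67pt

55.07 × 1.618⁵ = 55.07 × 11.08901 ≈ 610.672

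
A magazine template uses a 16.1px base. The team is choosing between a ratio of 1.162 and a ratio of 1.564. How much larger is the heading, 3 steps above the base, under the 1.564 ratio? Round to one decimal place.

36.3px

At 1.162: 16.1 × 1.162³ = 25.261px
At 1.564: 16.1 × 1.564³ = 61.594px
Difference: 61.594 − 25.261 = 36.333px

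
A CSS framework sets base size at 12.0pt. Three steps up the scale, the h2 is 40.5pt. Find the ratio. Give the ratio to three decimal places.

1.500

r³ = 40.5 / 12.0, so r = (40.5/12.0)^(1/3).
r = 3.3750^(1/3) ≈ 1.5000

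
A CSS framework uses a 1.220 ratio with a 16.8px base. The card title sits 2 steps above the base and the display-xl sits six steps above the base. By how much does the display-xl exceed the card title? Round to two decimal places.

Step 2: 16.8 × 1.220² = 25.0051px
Step 6: 16.8 × 1.220⁶ = 55.3947px
Difference: 55.3947 − 25.0051 = 30.3896px

30.39px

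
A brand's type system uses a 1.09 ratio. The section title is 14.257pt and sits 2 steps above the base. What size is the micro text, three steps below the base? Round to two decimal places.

14.257 ÷ 1.09⁵ = 14.257 ÷ 1.53862 ≈ 9.266

9.27pt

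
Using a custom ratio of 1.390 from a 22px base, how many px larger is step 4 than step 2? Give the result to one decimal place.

Step 2: 22.0 × 1.390² = 42.506px
Step 4: 22.0 × 1.390⁴ = 82.126px
Difference: 82.126 − 42.506 = 39.620px

39.6px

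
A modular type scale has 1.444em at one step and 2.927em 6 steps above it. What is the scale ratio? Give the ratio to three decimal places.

The ratio satisfies 1.444 × r⁶ = 2.927, so r = (2.927 / 1.444)^(1/6).
r = 2.0270^(1/6) ≈ 1.1250

1.125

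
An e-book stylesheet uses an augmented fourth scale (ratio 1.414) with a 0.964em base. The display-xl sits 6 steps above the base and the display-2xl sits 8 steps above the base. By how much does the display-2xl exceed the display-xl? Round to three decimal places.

7.700em

Step 6: 0.964 × 1.414⁶ = 7.70502em
Step 8: 0.964 × 1.414⁸ = 15.40538em
Difference: 15.40538 − 7.70502 = 7.70036em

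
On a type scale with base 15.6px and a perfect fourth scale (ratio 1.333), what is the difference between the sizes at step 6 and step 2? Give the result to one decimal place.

Step 2: 15.6 × 1.333² = 27.719px
Step 6: 15.6 × 1.333⁶ = 87.520px
Difference: 87.520 − 27.719 = 59.801px

59.8px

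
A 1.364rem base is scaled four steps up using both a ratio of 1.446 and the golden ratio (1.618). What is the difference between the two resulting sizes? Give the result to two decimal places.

3.38rem

At 1.446: 1.364 × 1.446⁴ = 5.9633rem
Golden ratio: 1.364 × 1.618⁴ = 9.3482rem
Difference: 9.3482 − 5.9633 = 3.3849rem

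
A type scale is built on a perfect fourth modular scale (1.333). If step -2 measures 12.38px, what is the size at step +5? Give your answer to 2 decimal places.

12.38 × 1.333⁷ = 12.38 × 7.47844 ≈ 92.583

92.58px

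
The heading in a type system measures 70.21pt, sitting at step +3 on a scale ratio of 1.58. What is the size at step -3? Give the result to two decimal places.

Moving from step +3 to step -3 is 6 steps down, so divide by r⁶.
70.21 ÷ 1.58⁶ = 70.21 ÷ 15.55760 ≈ 4.513

4.51pt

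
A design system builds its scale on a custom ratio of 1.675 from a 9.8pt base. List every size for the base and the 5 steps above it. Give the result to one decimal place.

Step 0: 9.8pt
Step 1: 9.8 × 1.675 = 16.4
Step 2: 9.8 × 1.675² = 27.5
Step 3: 9.8 × 1.675³ = 46.1
Step 4: 9.8 × 1.675⁴ = 77.1
Step 5: 9.8 × 1.675⁵ = 129.2

9.8pt, 16.4pt, 27.5pt, 46.1pt, 77.1pt, 129.2pt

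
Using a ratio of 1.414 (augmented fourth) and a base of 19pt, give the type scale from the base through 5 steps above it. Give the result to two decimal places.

19.00pt, 26.87pt, 37.99pt, 53.72pt, 75.95pt, 107.40pt

Step 0: 19pt
Step 1: 19.0 × 1.414 = 26.87
Step 2: 19.0 × 1.414² = 37.99
Step 3: 19.0 × 1.414³ = 53.72
Step 4: 19.0 × 1.414⁴ = 75.95
Step 5: 19.0 × 1.414⁵ = 107.40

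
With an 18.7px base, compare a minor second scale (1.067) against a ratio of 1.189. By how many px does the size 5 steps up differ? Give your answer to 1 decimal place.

Minor second: 18.7 × 1.067⁵ = 25.862px
At 1.189: 18.7 × 1.189⁵ = 44.438px
Difference: 44.438 − 25.862 = 18.576px

18.6px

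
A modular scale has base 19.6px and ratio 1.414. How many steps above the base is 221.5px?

1.414ⁿ = 221.5 / 19.6 = 11.3010
n = ln(11.3010) / ln(1.414) = 2.4249 / 0.3464 ≈ 7.00

7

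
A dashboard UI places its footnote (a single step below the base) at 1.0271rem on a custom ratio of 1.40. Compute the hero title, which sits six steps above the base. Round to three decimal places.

Moving from step -1 to step +6 is 7 steps up, so multiply by r⁷.
1.0271 × 1.40⁷ = 1.0271 × 10.54135 ≈ 10.827

10.827rem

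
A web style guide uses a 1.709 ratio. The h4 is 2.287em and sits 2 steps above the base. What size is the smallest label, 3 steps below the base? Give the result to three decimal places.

0.157em

2.287 ÷ 1.709⁵ = 2.287 ÷ 14.57842 ≈ 0.157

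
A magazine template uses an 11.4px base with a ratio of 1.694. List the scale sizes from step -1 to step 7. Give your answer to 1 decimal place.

6.7px, 11.4px, 19.3px, 32.7px, 55.4px, 93.9px, 159.0px, 269.4px, 456.4px

Step -1: 11.4 ÷ 1.694 = 6.7
Step 0: 11.4px
Step 1: 11.4 × 1.694 = 19.3
Step 2: 11.4 × 1.694² = 32.7
Step 3: 11.4 × 1.694³ = 55.4
Step 4: 11.4 × 1.694⁴ = 93.9
Step 5: 11.4 × 1.694⁵ = 159.0
Step 6: 11.4 × 1.694⁶ = 269.4
Step 7: 11.4 × 1.694⁷ = 456.4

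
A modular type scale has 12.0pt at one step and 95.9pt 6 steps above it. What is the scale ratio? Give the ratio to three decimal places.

1.414

r⁶ = 95.9 / 12.0, so r = (95.9/12.0)^(1/6).
r = 7.9917^(1/6) ≈ 1.4140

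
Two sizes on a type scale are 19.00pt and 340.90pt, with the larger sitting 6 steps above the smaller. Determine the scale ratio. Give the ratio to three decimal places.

r⁶ = 340.90 / 19.00, so r = (340.90/19.00)^(1/6).
r = 17.9421^(1/6) ≈ 1.6180

1.618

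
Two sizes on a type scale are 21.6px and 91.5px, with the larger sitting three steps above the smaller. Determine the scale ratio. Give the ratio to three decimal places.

r³ = 91.5 / 21.6, so r = (91.5/21.6)^(1/3).
r = 4.2361^(1/3) ≈ 1.6180

1.618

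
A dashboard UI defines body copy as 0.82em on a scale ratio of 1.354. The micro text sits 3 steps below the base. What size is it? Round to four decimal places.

A modular type scale is a geometric sequence: sizeₙ = base × rⁿ.
0.82 ÷ 1.354³ = 0.82 ÷ 2.48231 ≈ 0.3303

0.3303em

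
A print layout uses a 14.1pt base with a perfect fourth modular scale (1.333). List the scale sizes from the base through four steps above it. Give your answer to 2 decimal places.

14.10pt, 18.80pt, 25.05pt, 33.40pt, 44.52pt

Step 0: 14.1pt
Step 1: 14.1 × 1.333 = 18.80
Step 2: 14.1 × 1.333² = 25.05
Step 3: 14.1 × 1.333³ = 33.40
Step 4: 14.1 × 1.333⁴ = 44.52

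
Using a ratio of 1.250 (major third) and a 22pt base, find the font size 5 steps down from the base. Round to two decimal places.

A modular type scale is a geometric sequence: sizeₙ = base × rⁿ.
22.0 ÷ 1.250⁵ = 22.0 ÷ 3.05176 ≈ 7.21

7.21pt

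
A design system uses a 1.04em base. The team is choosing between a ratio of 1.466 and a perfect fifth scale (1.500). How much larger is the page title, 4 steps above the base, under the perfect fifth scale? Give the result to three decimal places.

0.461em

At 1.466: 1.04 × 1.466⁴ = 4.80363em
Perfect fifth: 1.04 × 1.500⁴ = 5.26500em
Difference: 5.26500 − 4.80363 = 0.46137em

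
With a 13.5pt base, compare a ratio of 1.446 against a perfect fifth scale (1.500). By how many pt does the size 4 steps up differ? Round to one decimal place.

9.3pt

At 1.446: 13.5 × 1.446⁴ = 59.021pt
Perfect fifth: 13.5 × 1.500⁴ = 68.344pt
Difference: 68.344 − 59.021 = 9.323pt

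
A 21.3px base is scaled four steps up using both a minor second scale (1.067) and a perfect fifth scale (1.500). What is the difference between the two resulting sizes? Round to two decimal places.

80.22px

Minor second: 21.3 × 1.067⁴ = 27.6081px
Perfect fifth: 21.3 × 1.500⁴ = 107.8312px
Difference: 107.8312 − 27.6081 = 80.2231px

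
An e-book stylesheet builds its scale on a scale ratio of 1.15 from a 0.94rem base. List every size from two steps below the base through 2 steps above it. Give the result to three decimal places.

Step -2: 0.94 ÷ 1.15² = 0.711
Step -1: 0.94 ÷ 1.15 = 0.817
Step 0: 0.94rem
Step 1: 0.94 × 1.15 = 1.081
Step 2: 0.94 × 1.15² = 1.243

0.711rem, 0.817rem, 0.940rem, 1.081rem, 1.243rem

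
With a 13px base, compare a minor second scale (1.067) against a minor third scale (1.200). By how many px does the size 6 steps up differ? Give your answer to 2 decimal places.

Minor second: 13.0 × 1.067⁶ = 19.1836px
Minor third: 13.0 × 1.200⁶ = 38.8178px
Difference: 38.8178 − 19.1836 = 19.6342px

19.63px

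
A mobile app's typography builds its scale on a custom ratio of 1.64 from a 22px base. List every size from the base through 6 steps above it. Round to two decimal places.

22.00px, 36.08px, 59.17px, 97.04px, 159.15px, 261.00px, 428.04px

Step 0: 22px
Step 1: 22.0 × 1.64 = 36.08
Step 2: 22.0 × 1.64² = 59.17
Step 3: 22.0 × 1.64³ = 97.04
Step 4: 22.0 × 1.64⁴ = 159.15
Step 5: 22.0 × 1.64⁵ = 261.00
Step 6: 22.0 × 1.64⁶ = 428.04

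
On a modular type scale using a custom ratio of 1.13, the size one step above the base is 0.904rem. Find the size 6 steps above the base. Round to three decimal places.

0.904 × 1.13⁵ = 0.904 × 1.84244 ≈ 1.666

1.666rem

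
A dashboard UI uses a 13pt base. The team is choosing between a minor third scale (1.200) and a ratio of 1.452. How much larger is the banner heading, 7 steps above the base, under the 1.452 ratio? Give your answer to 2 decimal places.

Minor third: 13.0 × 1.200⁷ = 46.5814pt
At 1.452: 13.0 × 1.452⁷ = 176.8926pt
Difference: 176.8926 − 46.5814 = 130.3112pt

130.31pt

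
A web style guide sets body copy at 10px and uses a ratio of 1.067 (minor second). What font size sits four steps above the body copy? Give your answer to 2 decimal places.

12.96px

10.0 × 1.067⁴ = 10.0 × 1.29616 ≈ 12.96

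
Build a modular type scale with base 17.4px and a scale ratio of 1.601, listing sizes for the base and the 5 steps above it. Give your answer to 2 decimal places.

Step 0: 17.4px
Step 1: 17.4 × 1.601 = 27.86
Step 2: 17.4 × 1.601² = 44.60
Step 3: 17.4 × 1.601³ = 71.40
Step 4: 17.4 × 1.601⁴ = 114.32
Step 5: 17.4 × 1.601⁵ = 183.02

17.40px, 27.86px, 44.60px, 71.40px, 114.32px, 183.02px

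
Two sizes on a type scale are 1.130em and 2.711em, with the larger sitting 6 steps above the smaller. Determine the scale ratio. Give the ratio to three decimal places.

The ratio satisfies 1.130 × r⁶ = 2.711, so r = (2.711 / 1.130)^(1/6).
r = 2.3991^(1/6) ≈ 1.1570

1.157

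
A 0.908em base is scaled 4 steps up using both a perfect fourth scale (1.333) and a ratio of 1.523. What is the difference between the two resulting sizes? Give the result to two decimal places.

Perfect fourth: 0.908 × 1.333⁴ = 2.8669em
At 1.523: 0.908 × 1.523⁴ = 4.8852em
Difference: 4.8852 − 2.8669 = 2.0183em

2.02em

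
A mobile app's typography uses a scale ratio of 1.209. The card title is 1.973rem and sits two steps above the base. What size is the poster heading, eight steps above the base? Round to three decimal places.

The gap is 8 − (2) = 6 steps, so the factor is 1.209^6.
1.973 × 1.209⁶ = 1.973 × 3.12290 ≈ 6.161

6.161rem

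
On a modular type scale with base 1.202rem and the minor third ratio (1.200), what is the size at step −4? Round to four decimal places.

A modular type scale is a geometric sequence: sizeₙ = base × rⁿ.
1.202 ÷ 1.200⁴ = 1.202 ÷ 2.07360 ≈ 0.5797

0.5797rem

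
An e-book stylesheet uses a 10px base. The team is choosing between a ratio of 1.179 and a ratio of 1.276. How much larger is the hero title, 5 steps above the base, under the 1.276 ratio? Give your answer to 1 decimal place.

11.0px

At 1.179: 10.0 × 1.179⁵ = 22.781px
At 1.276: 10.0 × 1.276⁵ = 33.826px
Difference: 33.826 − 22.781 = 11.045px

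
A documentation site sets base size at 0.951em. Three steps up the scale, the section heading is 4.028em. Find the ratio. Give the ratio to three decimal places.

1.618

The ratio satisfies 0.951 × r³ = 4.028, so r = (4.028 / 0.951)^(1/3).
r = 4.2355^(1/3) ≈ 1.6180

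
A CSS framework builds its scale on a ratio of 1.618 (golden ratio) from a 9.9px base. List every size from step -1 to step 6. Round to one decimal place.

Step -1: 9.9 ÷ 1.618 = 6.1
Step 0: 9.9px
Step 1: 9.9 × 1.618 = 16.0
Step 2: 9.9 × 1.618² = 25.9
Step 3: 9.9 × 1.618³ = 41.9
Step 4: 9.9 × 1.618⁴ = 67.8
Step 5: 9.9 × 1.618⁵ = 109.8
Step 6: 9.9 × 1.618⁶ = 177.6

6.1px, 9.9px, 16.0px, 25.9px, 41.9px, 67.8px, 109.8px, 177.6px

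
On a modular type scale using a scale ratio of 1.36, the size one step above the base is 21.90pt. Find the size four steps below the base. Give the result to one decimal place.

4.7pt

21.90 ÷ 1.36⁵ = 21.90 ÷ 4.65259 ≈ 4.707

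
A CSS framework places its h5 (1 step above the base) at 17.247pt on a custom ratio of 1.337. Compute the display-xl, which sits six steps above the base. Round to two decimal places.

Moving from step +1 to step +6 is 5 steps up, so multiply by r⁵.
17.247 × 1.337⁵ = 17.247 × 4.27225 ≈ 73.684

73.68pt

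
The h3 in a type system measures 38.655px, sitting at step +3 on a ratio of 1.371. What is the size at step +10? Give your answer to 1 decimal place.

351.9px

The gap is 10 − (3) = 7 steps, so the factor is 1.371^7.
38.655 × 1.371⁷ = 38.655 × 9.10463 ≈ 351.939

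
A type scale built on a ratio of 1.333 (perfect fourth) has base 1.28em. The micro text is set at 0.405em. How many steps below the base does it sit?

1.333ⁿ = 1.28 / 0.405 = 3.1605
n = ln(3.1605) / ln(1.333) = 1.1507 / 0.2874 ≈ 4.00

4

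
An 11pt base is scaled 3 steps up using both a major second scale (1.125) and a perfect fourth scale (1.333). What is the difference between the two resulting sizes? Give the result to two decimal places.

Major second: 11.0 × 1.125³ = 15.6621pt
Perfect fourth: 11.0 × 1.333³ = 26.0545pt
Difference: 26.0545 − 15.6621 = 10.3924pt

10.39pt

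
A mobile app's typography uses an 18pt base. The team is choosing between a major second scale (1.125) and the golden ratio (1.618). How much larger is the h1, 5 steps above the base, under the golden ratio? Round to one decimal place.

167.2pt

Major second: 18.0 × 1.125⁵ = 32.437pt
Golden ratio: 18.0 × 1.618⁵ = 199.602pt
Difference: 199.602 − 32.437 = 167.165pt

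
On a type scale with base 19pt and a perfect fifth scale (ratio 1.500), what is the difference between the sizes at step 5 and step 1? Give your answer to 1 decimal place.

115.8pt

Step 1: 19.0 × 1.500 = 28.500pt
Step 5: 19.0 × 1.500⁵ = 144.281pt
Difference: 144.281 − 28.500 = 115.781pt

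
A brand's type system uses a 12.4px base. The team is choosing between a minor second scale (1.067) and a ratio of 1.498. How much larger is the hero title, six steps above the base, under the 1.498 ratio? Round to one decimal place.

Minor second: 12.4 × 1.067⁶ = 18.298px
At 1.498: 12.4 × 1.498⁶ = 140.118px
Difference: 140.118 − 18.298 = 121.820px

121.8px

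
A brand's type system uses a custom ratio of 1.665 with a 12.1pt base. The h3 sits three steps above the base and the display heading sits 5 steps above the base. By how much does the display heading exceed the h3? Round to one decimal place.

99.0pt

Step 3: 12.1 × 1.665³ = 55.851pt
Step 5: 12.1 × 1.665⁵ = 154.831pt
Difference: 154.831 − 55.851 = 98.980pt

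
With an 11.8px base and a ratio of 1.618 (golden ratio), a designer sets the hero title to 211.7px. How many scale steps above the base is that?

1.618ⁿ = 211.7 / 11.8 = 17.9407
n = ln(17.9407) / ln(1.618) = 2.8871 / 0.4812 ≈ 6.00

6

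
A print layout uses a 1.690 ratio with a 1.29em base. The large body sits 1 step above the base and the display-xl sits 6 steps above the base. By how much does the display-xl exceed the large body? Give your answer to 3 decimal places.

27.874em

Step 1: 1.29 × 1.690 = 2.18010em
Step 6: 1.29 × 1.690⁶ = 30.05453em
Difference: 30.05453 − 2.18010 = 27.87443em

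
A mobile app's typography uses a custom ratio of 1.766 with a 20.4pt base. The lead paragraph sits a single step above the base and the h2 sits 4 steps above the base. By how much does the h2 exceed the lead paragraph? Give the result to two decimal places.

Step 1: 20.4 × 1.766 = 36.0264pt
Step 4: 20.4 × 1.766⁴ = 198.4234pt
Difference: 198.4234 − 36.0264 = 162.3970pt

162.40pt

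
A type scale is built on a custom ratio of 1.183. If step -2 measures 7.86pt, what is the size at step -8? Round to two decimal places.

2.87pt

Moving from step -2 to step -8 is 6 steps down, so divide by r⁶.
7.86 ÷ 1.183⁶ = 7.86 ÷ 2.74100 ≈ 2.868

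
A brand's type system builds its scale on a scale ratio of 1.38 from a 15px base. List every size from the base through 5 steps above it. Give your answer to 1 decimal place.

Step 0: 15px
Step 1: 15.0 × 1.38 = 20.7
Step 2: 15.0 × 1.38² = 28.6
Step 3: 15.0 × 1.38³ = 39.4
Step 4: 15.0 × 1.38⁴ = 54.4
Step 5: 15.0 × 1.38⁵ = 75.1

15.0px, 20.7px, 28.6px, 39.4px, 54.4px, 75.1px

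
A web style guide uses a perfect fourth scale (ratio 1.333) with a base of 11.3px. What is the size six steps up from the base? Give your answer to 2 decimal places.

63.40px

11.3 × 1.333⁶ = 11.3 × 5.61023 ≈ 63.40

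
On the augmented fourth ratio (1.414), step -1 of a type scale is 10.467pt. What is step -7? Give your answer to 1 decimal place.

Moving from step -1 to step -7 is 6 steps down, so divide by r⁶.
10.467 ÷ 1.414⁶ = 10.467 ÷ 7.99275 ≈ 1.310

1.3pt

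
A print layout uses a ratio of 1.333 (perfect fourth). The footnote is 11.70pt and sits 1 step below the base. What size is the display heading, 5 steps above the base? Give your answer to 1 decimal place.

65.6pt

11.70 × 1.333⁶ = 11.70 × 5.61023 ≈ 65.640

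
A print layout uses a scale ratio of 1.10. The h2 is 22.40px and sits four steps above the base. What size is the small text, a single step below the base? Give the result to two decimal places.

22.40 ÷ 1.10⁵ = 22.40 ÷ 1.61051 ≈ 13.909

13.91px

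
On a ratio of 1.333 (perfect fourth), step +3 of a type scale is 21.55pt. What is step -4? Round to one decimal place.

2.9pt

21.55 ÷ 1.333⁷ = 21.55 ÷ 7.47844 ≈ 2.882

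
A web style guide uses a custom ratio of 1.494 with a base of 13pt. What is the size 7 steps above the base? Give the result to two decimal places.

A modular type scale is a geometric sequence: sizeₙ = base × rⁿ.
13.0 × 1.494⁷ = 13.0 × 16.61323 ≈ 215.97

215.97pt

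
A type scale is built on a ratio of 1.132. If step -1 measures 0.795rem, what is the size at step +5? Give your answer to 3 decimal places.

Moving from step -1 to step +5 is 6 steps up, so multiply by r⁶.
0.795 × 1.132⁶ = 0.795 × 2.10416 ≈ 1.673

1.673rem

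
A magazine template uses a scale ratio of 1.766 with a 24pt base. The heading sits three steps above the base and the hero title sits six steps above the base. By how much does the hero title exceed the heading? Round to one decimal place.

595.9pt

Step 3: 24.0 × 1.766³ = 132.185pt
Step 6: 24.0 × 1.766⁶ = 728.040pt
Difference: 728.040 − 132.185 = 595.855pt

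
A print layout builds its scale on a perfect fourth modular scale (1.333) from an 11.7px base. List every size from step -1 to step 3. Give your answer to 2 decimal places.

Step -1: 11.7 ÷ 1.333 = 8.78
Step 0: 11.7px
Step 1: 11.7 × 1.333 = 15.60
Step 2: 11.7 × 1.333² = 20.79
Step 3: 11.7 × 1.333³ = 27.71

8.78px, 11.70px, 15.60px, 20.79px, 27.71px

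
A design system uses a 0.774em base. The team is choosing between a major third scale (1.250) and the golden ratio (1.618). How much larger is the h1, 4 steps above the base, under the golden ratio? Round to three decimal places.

Major third: 0.774 × 1.250⁴ = 1.88965em
Golden ratio: 0.774 × 1.618⁴ = 5.30463em
Difference: 5.30463 − 1.88965 = 3.41498em

3.415em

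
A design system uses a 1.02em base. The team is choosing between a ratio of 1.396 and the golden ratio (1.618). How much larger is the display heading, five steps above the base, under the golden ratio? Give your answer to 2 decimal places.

5.90em

At 1.396: 1.02 × 1.396⁵ = 5.4079em
Golden ratio: 1.02 × 1.618⁵ = 11.3108em
Difference: 11.3108 − 5.4079 = 5.9029em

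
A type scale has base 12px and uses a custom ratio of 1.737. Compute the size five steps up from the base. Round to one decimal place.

189.7px

A modular type scale is a geometric sequence: sizeₙ = base × rⁿ.
12.0 × 1.737⁵ = 12.0 × 15.81245 ≈ 189.75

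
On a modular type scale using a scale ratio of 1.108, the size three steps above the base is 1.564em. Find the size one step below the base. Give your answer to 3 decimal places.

The gap is -1 − (3) = -4 steps, so the factor is 1.108^-4.
1.564 ÷ 1.108⁴ = 1.564 ÷ 1.50716 ≈ 1.038

1.038em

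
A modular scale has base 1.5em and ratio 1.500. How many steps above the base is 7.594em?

4

1.500ⁿ = 7.594 / 1.5 = 5.0627
n = ln(5.0627) / ln(1.500) = 1.6219 / 0.4055 ≈ 4.00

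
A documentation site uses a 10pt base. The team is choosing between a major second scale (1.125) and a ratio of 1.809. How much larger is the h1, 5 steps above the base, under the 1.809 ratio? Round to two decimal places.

Major second: 10.0 × 1.125⁵ = 18.0203pt
At 1.809: 10.0 × 1.809⁵ = 193.7282pt
Difference: 193.7282 − 18.0203 = 175.7079pt

175.71pt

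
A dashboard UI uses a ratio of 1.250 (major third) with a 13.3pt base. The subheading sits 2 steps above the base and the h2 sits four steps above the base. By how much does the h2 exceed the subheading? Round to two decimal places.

11.69pt

Step 2: 13.3 × 1.250² = 20.7812pt
Step 4: 13.3 × 1.250⁴ = 32.4707pt
Difference: 32.4707 − 20.7812 = 11.6895pt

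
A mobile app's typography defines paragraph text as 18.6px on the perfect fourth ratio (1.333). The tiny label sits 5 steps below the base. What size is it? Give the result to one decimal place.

4.4px

A modular type scale is a geometric sequence: sizeₙ = base × rⁿ.
18.6 ÷ 1.333⁵ = 18.6 ÷ 4.20873 ≈ 4.42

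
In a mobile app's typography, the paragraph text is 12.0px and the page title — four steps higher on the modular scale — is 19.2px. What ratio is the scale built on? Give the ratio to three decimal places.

1.125

The ratio satisfies 12.0 × r⁴ = 19.2, so r = (19.2 / 12.0)^(1/4).
r = 1.6000^(1/4) ≈ 1.1247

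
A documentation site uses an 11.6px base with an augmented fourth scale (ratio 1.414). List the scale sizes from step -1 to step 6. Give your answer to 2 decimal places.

8.20px, 11.60px, 16.40px, 23.19px, 32.79px, 46.37px, 65.57px, 92.72px

Step -1: 11.6 ÷ 1.414 = 8.20
Step 0: 11.6px
Step 1: 11.6 × 1.414 = 16.40
Step 2: 11.6 × 1.414² = 23.19
Step 3: 11.6 × 1.414³ = 32.79
Step 4: 11.6 × 1.414⁴ = 46.37
Step 5: 11.6 × 1.414⁵ = 65.57
Step 6: 11.6 × 1.414⁶ = 92.72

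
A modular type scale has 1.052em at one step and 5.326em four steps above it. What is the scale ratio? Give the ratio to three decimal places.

r⁴ = 5.326 / 1.052, so r = (5.326/1.052)^(1/4).
r = 5.0627^(1/4) ≈ 1.5000

1.500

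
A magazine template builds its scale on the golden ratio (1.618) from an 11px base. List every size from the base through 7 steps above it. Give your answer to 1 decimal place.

11.0px, 17.8px, 28.8px, 46.6px, 75.4px, 122.0px, 197.4px, 319.3px

Step 0: 11px
Step 1: 11.0 × 1.618 = 17.8
Step 2: 11.0 × 1.618² = 28.8
Step 3: 11.0 × 1.618³ = 46.6
Step 4: 11.0 × 1.618⁴ = 75.4
Step 5: 11.0 × 1.618⁵ = 122.0
Step 6: 11.0 × 1.618⁶ = 197.4
Step 7: 11.0 × 1.618⁷ = 319.3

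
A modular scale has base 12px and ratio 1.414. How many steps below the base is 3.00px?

1.414ⁿ = 12 / 3.00 = 4.0000
n = ln(4.0000) / ln(1.414) = 1.3863 / 0.3464 ≈ 4.00

4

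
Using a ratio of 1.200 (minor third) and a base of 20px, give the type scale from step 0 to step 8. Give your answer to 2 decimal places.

Step 0: 20px
Step 1: 20.0 × 1.200 = 24.00
Step 2: 20.0 × 1.200² = 28.80
Step 3: 20.0 × 1.200³ = 34.56
Step 4: 20.0 × 1.200⁴ = 41.47
Step 5: 20.0 × 1.200⁵ = 49.77
Step 6: 20.0 × 1.200⁶ = 59.72
Step 7: 20.0 × 1.200⁷ = 71.66
Step 8: 20.0 × 1.200⁸ = 86.00

20.00px, 24.00px, 28.80px, 34.56px, 41.47px, 49.77px, 59.72px, 71.66px, 86.00px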